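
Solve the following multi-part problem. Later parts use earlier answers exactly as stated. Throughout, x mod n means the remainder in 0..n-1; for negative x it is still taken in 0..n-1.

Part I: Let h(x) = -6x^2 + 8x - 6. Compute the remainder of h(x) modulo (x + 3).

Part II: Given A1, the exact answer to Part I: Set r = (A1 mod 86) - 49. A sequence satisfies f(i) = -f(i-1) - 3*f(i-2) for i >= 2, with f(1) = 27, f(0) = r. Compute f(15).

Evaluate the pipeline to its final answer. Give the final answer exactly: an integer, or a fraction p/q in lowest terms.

171525

Part I: remainder = value at the root: -6*(-3)^2 + 8*(-3)^1 - 6 = (-54) + (-24) + (-6) = -84; answer -84
Part II: A1 = -84; r = -47; f(2) = -1*(27) - 3*(-47) = 114; iterating: f(2)=114, f(3)=-195, f(4)=-147, f(5)=732, f(6)=-291, f(7)=-1905, f(8)=2778, f(9)=2937, f(10)=-11271, f(11)=2460, f(12)=31353, f(13)=-38733, f(14)=-55326, f(15)=171525; answer 171525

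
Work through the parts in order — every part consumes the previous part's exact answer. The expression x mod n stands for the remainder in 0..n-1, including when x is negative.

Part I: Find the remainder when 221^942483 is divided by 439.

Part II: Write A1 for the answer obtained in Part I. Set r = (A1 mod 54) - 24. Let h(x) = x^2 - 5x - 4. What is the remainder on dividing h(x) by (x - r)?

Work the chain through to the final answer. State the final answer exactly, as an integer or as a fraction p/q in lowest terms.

Part I: squarings mod 439: 221^1=221, 221^2=112, 221^4=252, 221^8=288, 221^16=412, 221^32=290, 221^64=251, 221^128=224, 221^256=130, 221^512=218, 221^1024=112, 221^2048=252, 221^4096=288, 221^8192=412, 221^16384=290, 221^32768=251, 221^65536=224, 221^131072=130, 221^262144=218, 221^524288=112; 221^942483 = 221^1 * 221^2 * 221^16 * 221^128 * 221^256 * 221^8192 * 221^16384 * 221^131072 * 221^262144 * 221^524288 = 437 (mod 439); answer 437
Part II: A1 = 437; r = -19; remainder = value at the root: 1*(-19)^2 - 5*(-19)^1 - 4 = (361) + (95) + (-4) = 452; answer 452

452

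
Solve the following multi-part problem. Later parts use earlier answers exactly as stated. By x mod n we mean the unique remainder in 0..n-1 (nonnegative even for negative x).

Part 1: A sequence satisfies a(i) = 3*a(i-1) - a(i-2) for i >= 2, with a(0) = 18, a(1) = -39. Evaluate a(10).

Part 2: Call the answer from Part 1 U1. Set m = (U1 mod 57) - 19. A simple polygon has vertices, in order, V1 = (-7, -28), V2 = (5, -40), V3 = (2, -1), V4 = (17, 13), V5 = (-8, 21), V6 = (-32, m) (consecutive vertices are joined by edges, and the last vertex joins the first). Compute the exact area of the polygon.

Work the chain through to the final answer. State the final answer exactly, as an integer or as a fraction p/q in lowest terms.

Part 1: a(2) = 3*(-39) - 1*(18) = -135; iterating: a(2)=-135, a(3)=-366, a(4)=-963, a(5)=-2523, a(6)=-6606, a(7)=-17295, a(8)=-45279, a(9)=-118542, a(10)=-310347; answer -310347
Part 2: U1 = -310347; m = -1; cross terms: (-7*-40 - 5*-28)=420, (5*-1 - 2*-40)=75, (2*13 - 17*-1)=43, (17*21 - -8*13)=461, (-8*-1 - -32*21)=680, (-32*-28 - -7*-1)=889; twice the area = |2568| = 2568; area = 1284; answer 1284

1284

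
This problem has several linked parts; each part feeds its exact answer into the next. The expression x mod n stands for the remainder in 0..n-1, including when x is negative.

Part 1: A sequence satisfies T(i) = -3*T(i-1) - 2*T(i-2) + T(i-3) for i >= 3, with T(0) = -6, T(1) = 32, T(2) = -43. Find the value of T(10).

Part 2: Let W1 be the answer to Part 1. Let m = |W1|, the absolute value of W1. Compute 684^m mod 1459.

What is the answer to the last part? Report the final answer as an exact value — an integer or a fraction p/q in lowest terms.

20

Part 1: T(3) = -3*(-43) - 2*(32) + 1*(-6) = 59; iterating: T(3)=59, T(4)=-59, T(5)=16, T(6)=129, T(7)=-478, T(8)=1192, T(9)=-2491, T(10)=4611; answer 4611
Part 2: W1 = 4611; m = 4611; squarings mod 1459: 684^1=684, 684^2=976, 684^4=1308, 684^8=916, 684^16=131, 684^32=1112, 684^64=771, 684^128=628, 684^256=454, 684^512=397, 684^1024=37, 684^2048=1369, 684^4096=805; 684^4611 = 684^1 * 684^2 * 684^512 * 684^4096 = 20 (mod 1459); answer 20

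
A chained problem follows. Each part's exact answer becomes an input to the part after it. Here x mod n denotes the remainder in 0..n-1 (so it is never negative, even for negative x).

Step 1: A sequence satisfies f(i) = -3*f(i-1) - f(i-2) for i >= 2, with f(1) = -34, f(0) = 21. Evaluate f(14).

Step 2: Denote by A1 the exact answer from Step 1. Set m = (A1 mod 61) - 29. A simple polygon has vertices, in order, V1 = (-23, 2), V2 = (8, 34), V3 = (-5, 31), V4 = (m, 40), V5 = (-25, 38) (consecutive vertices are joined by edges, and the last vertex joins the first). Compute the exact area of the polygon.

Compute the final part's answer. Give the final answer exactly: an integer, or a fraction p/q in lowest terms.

1265/2

Step 1: f(2) = -3*(-34) - 1*(21) = 81; iterating: f(2)=81, f(3)=-209, f(4)=546, f(5)=-1429, f(6)=3741, f(7)=-9794, f(8)=25641, f(9)=-67129, f(10)=175746, f(11)=-460109, f(12)=1204581, f(13)=-3153634, f(14)=8256321; answer 8256321
Step 2: A1 = 8256321; m = 3; cross terms: (-23*34 - 8*2)=-798, (8*31 - -5*34)=418, (-5*40 - 3*31)=-293, (3*38 - -25*40)=1114, (-25*2 - -23*38)=824; twice the area = |1265| = 1265; area = 1265/2; answer 1265/2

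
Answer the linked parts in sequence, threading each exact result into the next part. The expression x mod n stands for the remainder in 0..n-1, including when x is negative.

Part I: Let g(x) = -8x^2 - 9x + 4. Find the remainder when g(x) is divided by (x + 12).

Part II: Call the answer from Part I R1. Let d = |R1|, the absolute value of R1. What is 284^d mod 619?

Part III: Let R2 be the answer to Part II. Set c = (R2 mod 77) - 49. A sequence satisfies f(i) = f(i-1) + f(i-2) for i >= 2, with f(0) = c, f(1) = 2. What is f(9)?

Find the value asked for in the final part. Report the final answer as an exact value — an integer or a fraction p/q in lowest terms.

-373

Part I: remainder = value at the root: -8*(-12)^2 - 9*(-12)^1 + 4 = (-1152) + (108) + (4) = -1040; answer -1040
Part II: R1 = -1040; d = 1040; squarings mod 619: 284^1=284, 284^2=186, 284^4=551, 284^8=291, 284^16=497, 284^32=28, 284^64=165, 284^128=608, 284^256=121, 284^512=404, 284^1024=419; 284^1040 = 284^16 * 284^1024 = 259 (mod 619); answer 259
Part III: R2 = 259; c = -21; f(2) = 1*(2) + 1*(-21) = -19; iterating: f(2)=-19, f(3)=-17, f(4)=-36, f(5)=-53, f(6)=-89, f(7)=-142, f(8)=-231, f(9)=-373; answer -373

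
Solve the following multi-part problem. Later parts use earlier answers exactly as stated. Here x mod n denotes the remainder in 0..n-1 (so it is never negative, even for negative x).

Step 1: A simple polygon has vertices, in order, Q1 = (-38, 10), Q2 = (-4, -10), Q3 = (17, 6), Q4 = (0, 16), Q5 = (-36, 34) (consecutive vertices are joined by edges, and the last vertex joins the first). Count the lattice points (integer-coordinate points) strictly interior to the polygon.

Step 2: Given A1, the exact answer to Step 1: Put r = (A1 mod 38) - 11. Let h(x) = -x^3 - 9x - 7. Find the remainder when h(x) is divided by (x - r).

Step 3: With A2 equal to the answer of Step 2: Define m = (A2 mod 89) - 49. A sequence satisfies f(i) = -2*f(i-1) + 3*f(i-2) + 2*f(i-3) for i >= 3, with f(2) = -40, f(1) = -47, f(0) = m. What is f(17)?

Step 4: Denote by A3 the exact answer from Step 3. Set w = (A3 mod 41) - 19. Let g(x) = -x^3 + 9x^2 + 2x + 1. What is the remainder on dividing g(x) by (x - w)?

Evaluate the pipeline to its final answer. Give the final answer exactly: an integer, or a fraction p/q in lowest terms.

89

Step 1: cross terms: (-38*-10 - -4*10)=420, (-4*6 - 17*-10)=146, (17*16 - 0*6)=272, (0*34 - -36*16)=576, (-36*10 - -38*34)=932; twice the area = |2346| = 2346; area = 1173; boundary points = 2 + 1 + 1 + 18 + 2 = 24; strictly interior points = area - boundary/2 + 1 = 1162; answer 1162
Step 2: A1 = 1162; r = 11; remainder = value at the root: -1*(11)^3 - 9*(11)^1 - 7 = (-1331) + (-99) + (-7) = -1437; answer -1437
Step 3: A2 = -1437; m = 27; f(3) = -2*(-40) + 3*(-47) + 2*(27) = -7; iterating: f(3)=-7, f(4)=-200, f(5)=299, f(6)=-1212, f(7)=2921, f(8)=-8880, f(9)=24099, f(10)=-68996, f(11)=192529, f(12)=-543848, f(13)=1527291, f(14)=-4301068, f(15)=12096313, f(16)=-34041248, f(17)=95769299; answer 95769299
Step 4: A3 = 95769299; w = 4; remainder = value at the root: -1*(4)^3 + 9*(4)^2 + 2*(4)^1 + 1 = (-64) + (144) + (8) + (1) = 89; answer 89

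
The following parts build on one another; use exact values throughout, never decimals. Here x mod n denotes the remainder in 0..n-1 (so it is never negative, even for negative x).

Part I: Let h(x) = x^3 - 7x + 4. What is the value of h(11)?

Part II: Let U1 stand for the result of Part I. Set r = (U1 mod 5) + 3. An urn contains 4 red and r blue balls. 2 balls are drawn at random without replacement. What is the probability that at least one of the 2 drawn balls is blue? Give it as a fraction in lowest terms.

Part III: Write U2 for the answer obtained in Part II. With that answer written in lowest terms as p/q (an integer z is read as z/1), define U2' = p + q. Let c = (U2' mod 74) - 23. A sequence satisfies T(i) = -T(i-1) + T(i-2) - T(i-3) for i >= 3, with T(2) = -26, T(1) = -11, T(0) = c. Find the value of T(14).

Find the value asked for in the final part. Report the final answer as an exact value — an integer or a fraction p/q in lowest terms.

-13024

Part I: 1*(11)^3 - 7*(11)^1 + 4 = (1331) + (-77) + (4) = 1258; answer 1258
Part II: U1 = 1258; r = 6; total draws C(10,2) = 45; complement C(4,2) = 6; favorable 45 - 6 = 39; P = 13/15; answer 13/15
Part III: U2 = 13/15; threaded value p + q = 28; c = 5; T(3) = -1*(-26) + 1*(-11) - 1*(5) = 10; iterating: T(3)=10, T(4)=-25, T(5)=61, T(6)=-96, T(7)=182, T(8)=-339, T(9)=617, T(10)=-1138, T(11)=2094, T(12)=-3849, T(13)=7081, T(14)=-13024; answer -13024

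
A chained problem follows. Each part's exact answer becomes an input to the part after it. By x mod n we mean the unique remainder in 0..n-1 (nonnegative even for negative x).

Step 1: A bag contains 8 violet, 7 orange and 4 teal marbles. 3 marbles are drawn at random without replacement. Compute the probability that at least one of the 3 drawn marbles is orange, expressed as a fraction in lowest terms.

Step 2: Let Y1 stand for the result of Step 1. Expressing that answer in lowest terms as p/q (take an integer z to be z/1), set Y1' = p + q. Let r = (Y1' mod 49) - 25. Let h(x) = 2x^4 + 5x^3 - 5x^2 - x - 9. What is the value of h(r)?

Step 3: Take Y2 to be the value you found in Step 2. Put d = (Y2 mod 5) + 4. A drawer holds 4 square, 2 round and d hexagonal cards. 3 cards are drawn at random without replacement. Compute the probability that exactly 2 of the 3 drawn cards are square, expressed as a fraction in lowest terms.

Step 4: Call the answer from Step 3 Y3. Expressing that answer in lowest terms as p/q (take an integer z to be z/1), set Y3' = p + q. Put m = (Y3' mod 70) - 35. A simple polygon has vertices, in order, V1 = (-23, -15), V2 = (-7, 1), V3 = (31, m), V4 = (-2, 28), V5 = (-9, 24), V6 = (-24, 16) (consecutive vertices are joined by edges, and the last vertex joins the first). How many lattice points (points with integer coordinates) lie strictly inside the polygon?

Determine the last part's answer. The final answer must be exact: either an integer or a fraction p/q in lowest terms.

Step 1: total draws C(19,3) = 969; complement C(12,3) = 220; favorable 969 - 220 = 749; P = 749/969; answer 749/969
Step 2: Y1 = 749/969; threaded value p + q = 1718; r = -22; 2*(-22)^4 + 5*(-22)^3 - 5*(-22)^2 - 1*(-22)^1 - 9 = (468512) + (-53240) + (-2420) + (22) + (-9) = 412865; answer 412865
Step 3: Y2 = 412865; d = 4; total draws C(10,3) = 120; favorable C(4,2)*C(6,1) = 36; P = 3/10; answer 3/10
Step 4: Y3 = 3/10; threaded value p + q = 13; m = -22; cross terms: (-23*1 - -7*-15)=-128, (-7*-22 - 31*1)=123, (31*28 - -2*-22)=824, (-2*24 - -9*28)=204, (-9*16 - -24*24)=432, (-24*-15 - -23*16)=728; twice the area = |2183| = 2183; area = 2183/2; boundary points = 16 + 1 + 1 + 1 + 1 + 1 = 21; strictly interior points = area - boundary/2 + 1 = 1082; answer 1082

1082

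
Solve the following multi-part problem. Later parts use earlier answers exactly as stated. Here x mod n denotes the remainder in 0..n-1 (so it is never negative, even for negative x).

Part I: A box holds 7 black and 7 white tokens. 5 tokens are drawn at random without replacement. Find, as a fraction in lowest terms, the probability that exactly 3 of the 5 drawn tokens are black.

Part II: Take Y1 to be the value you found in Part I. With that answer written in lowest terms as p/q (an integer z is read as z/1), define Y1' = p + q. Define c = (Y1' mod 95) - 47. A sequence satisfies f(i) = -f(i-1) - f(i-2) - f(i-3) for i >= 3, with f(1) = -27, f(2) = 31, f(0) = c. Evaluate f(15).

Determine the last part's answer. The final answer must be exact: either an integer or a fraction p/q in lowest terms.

32

Part I: total draws C(14,5) = 2002; favorable C(7,3)*C(7,2) = 735; P = 105/286; answer 105/286
Part II: Y1 = 105/286; threaded value p + q = 391; c = -36; f(3) = -1*(31) - 1*(-27) - 1*(-36) = 32; iterating: f(3)=32, f(4)=-36, f(5)=-27, f(6)=31, f(7)=32, f(8)=-36, f(9)=-27, f(10)=31, f(11)=32, f(12)=-36, f(13)=-27, f(14)=31, f(15)=32; answer 32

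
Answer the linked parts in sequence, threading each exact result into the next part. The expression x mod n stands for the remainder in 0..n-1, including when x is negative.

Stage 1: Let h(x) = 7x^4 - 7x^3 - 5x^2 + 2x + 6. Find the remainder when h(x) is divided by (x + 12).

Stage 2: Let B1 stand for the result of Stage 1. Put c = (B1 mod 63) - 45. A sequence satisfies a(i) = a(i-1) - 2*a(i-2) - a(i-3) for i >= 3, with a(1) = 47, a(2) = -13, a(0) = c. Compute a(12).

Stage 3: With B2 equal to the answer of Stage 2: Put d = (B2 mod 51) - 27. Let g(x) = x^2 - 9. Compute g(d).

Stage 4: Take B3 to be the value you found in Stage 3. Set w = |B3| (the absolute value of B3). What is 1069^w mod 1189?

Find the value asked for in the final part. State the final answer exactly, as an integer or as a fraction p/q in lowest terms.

616

Stage 1: remainder = value at the root: 7*(-12)^4 - 7*(-12)^3 - 5*(-12)^2 + 2*(-12)^1 + 6 = (145152) + (12096) + (-720) + (-24) + (6) = 156510; answer 156510
Stage 2: B1 = 156510; c = -27; a(3) = 1*(-13) - 2*(47) - 1*(-27) = -80; iterating: a(3)=-80, a(4)=-101, a(5)=72, a(6)=354, a(7)=311, a(8)=-469, a(9)=-1445, a(10)=-818, a(11)=2541, a(12)=5622; answer 5622
Stage 3: B2 = 5622; d = -15; 1*(-15)^2 - 9 = (225) + (-9) = 216; answer 216
Stage 4: B3 = 216; w = 216; squarings mod 1189: 1069^1=1069, 1069^2=132, 1069^4=778, 1069^8=83, 1069^16=944, 1069^32=575, 1069^64=83, 1069^128=944; 1069^216 = 1069^8 * 1069^16 * 1069^64 * 1069^128 = 616 (mod 1189); answer 616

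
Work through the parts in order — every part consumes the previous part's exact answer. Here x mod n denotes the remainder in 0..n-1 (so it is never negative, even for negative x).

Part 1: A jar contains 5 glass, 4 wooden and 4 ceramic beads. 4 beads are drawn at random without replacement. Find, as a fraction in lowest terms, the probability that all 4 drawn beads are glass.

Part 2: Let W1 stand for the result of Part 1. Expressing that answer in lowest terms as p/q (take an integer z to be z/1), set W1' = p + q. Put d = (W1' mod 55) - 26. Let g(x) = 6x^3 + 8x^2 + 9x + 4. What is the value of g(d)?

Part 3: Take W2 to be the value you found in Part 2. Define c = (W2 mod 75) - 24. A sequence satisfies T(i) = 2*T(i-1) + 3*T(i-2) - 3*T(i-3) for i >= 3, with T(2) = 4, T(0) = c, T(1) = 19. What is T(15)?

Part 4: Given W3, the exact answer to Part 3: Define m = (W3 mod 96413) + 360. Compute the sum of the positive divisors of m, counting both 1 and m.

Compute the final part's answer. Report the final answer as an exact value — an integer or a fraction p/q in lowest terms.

149040

Part 1: total draws C(13,4) = 715; favorable C(5,4) = 5; P = 1/143; answer 1/143
Part 2: W1 = 1/143; threaded value p + q = 144; d = 8; 6*(8)^3 + 8*(8)^2 + 9*(8)^1 + 4 = (3072) + (512) + (72) + (4) = 3660; answer 3660
Part 3: W2 = 3660; c = 36; T(3) = 2*(4) + 3*(19) - 3*(36) = -43; iterating: T(3)=-43, T(4)=-131, T(5)=-403, T(6)=-1070, T(7)=-2956, T(8)=-7913, T(9)=-21484, T(10)=-57839, T(11)=-156391, T(12)=-421847, T(13)=-1139350, T(14)=-3075068, T(15)=-8302645; answer -8302645
Part 4: W3 = -8302645; m = 85646; 85646 = 2 * 11 * 17 * 229; sigma = (1 + 2) * (1 + 11) * (1 + 17) * (1 + 229) = 3 * 12 * 18 * 230 = 149040; answer 149040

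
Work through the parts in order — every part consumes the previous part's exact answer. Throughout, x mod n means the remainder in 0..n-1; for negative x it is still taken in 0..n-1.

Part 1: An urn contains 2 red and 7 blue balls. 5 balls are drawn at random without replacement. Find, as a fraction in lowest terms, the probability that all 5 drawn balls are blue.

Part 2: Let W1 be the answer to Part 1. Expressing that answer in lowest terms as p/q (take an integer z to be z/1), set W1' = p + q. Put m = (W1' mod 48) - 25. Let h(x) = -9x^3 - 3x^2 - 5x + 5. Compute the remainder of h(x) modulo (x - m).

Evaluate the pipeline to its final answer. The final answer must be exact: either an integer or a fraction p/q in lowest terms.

51611

Part 1: total draws C(9,5) = 126; favorable C(7,5) = 21; P = 1/6; answer 1/6
Part 2: W1 = 1/6; threaded value p + q = 7; m = -18; remainder = value at the root: -9*(-18)^3 - 3*(-18)^2 - 5*(-18)^1 + 5 = (52488) + (-972) + (90) + (5) = 51611; answer 51611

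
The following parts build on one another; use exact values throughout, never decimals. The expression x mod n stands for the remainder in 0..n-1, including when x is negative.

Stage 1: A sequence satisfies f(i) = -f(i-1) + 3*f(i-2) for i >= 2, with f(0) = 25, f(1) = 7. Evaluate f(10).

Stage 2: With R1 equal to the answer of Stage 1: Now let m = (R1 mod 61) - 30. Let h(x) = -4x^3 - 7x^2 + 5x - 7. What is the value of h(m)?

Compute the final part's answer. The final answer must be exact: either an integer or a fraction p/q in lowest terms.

Stage 1: f(2) = -1*(7) + 3*(25) = 68; iterating: f(2)=68, f(3)=-47, f(4)=251, f(5)=-392, f(6)=1145, f(7)=-2321, f(8)=5756, f(9)=-12719, f(10)=29987; answer 29987
Stage 2: R1 = 29987; m = 6; -4*(6)^3 - 7*(6)^2 + 5*(6)^1 - 7 = (-864) + (-252) + (30) + (-7) = -1093; answer -1093

-1093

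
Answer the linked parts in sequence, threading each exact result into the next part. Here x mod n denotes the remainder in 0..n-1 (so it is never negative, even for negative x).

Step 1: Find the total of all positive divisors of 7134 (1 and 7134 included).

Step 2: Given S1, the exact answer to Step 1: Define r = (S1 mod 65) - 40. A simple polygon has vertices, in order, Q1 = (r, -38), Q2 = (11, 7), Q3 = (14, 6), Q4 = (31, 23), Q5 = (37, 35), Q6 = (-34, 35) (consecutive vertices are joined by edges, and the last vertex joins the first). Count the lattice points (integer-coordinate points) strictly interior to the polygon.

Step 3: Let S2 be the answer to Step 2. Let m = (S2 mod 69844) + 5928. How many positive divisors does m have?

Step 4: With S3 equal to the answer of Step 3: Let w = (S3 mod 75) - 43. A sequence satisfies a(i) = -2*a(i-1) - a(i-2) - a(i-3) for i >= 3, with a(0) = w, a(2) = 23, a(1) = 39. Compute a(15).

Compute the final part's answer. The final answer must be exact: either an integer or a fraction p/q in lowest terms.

Step 1: 7134 = 2 * 3 * 29 * 41; sigma = (1 + 2) * (1 + 3) * (1 + 29) * (1 + 41) = 3 * 4 * 30 * 42 = 15120; answer 15120
Step 2: S1 = 15120; r = 0; cross terms: (0*7 - 11*-38)=418, (11*6 - 14*7)=-32, (14*23 - 31*6)=136, (31*35 - 37*23)=234, (37*35 - -34*35)=2485, (-34*-38 - 0*35)=1292; twice the area = |4533| = 4533; area = 4533/2; boundary points = 1 + 1 + 17 + 6 + 71 + 1 = 97; strictly interior points = area - boundary/2 + 1 = 2219; answer 2219
Step 3: S2 = 2219; m = 8147; 8147 is prime, so its only divisors are 1 and 8147; count = 2; answer 2
Step 4: S3 = 2; w = -41; a(3) = -2*(23) - 1*(39) - 1*(-41) = -44; iterating: a(3)=-44, a(4)=26, a(5)=-31, a(6)=80, a(7)=-155, a(8)=261, a(9)=-447, a(10)=788, a(11)=-1390, a(12)=2439, a(13)=-4276, a(14)=7503, a(15)=-13169; answer -13169

-13169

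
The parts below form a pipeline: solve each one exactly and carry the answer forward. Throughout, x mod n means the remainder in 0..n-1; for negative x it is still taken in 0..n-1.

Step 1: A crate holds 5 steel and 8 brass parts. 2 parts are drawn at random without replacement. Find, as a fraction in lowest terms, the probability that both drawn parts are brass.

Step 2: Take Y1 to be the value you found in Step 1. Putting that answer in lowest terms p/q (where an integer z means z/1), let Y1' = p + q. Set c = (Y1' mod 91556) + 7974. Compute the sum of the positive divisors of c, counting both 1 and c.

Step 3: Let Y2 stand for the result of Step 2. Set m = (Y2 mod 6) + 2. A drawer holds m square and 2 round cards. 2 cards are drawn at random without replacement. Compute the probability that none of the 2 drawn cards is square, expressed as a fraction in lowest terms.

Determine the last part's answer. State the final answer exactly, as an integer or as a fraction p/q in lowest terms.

1/6

Step 1: total draws C(13,2) = 78; favorable C(8,2) = 28; P = 14/39; answer 14/39
Step 2: Y1 = 14/39; threaded value p + q = 53; c = 8027; 8027 = 23 * 349; sigma = (1 + 23) * (1 + 349) = 24 * 350 = 8400; answer 8400
Step 3: Y2 = 8400; m = 2; total draws C(4,2) = 6; favorable C(2,2) = 1; P = 1/6; answer 1/6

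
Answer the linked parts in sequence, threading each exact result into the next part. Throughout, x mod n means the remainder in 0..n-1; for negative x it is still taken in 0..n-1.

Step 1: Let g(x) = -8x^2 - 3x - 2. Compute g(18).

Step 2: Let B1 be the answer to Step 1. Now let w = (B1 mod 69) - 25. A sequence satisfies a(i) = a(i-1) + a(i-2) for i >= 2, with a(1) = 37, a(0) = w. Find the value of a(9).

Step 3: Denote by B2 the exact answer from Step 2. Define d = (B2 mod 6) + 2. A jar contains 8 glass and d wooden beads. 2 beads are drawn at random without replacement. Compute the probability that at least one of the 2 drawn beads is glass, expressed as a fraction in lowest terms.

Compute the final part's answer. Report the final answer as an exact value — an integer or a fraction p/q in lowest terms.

76/91

Step 1: -8*(18)^2 - 3*(18)^1 - 2 = (-2592) + (-54) + (-2) = -2648; answer -2648
Step 2: B1 = -2648; w = 18; a(2) = 1*(37) + 1*(18) = 55; iterating: a(2)=55, a(3)=92, a(4)=147, a(5)=239, a(6)=386, a(7)=625, a(8)=1011, a(9)=1636; answer 1636
Step 3: B2 = 1636; d = 6; total draws C(14,2) = 91; complement C(6,2) = 15; favorable 91 - 15 = 76; P = 76/91; answer 76/91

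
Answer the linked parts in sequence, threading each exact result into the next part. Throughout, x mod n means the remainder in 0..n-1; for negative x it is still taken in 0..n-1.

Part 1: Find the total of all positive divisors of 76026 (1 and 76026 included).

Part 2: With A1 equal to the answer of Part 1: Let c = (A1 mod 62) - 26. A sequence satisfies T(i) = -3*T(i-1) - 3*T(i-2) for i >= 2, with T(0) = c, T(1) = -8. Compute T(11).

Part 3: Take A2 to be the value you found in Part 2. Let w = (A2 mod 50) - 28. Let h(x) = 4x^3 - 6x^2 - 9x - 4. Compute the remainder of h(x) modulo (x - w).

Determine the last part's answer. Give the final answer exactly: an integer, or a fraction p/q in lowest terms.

Part 1: 76026 = 2 * 3 * 12671; sigma = (1 + 2) * (1 + 3) * (1 + 12671) = 3 * 4 * 12672 = 152064; answer 152064
Part 2: A1 = 152064; c = 14; T(2) = -3*(-8) - 3*(14) = -18; iterating: T(2)=-18, T(3)=78, T(4)=-180, T(5)=306, T(6)=-378, T(7)=216, T(8)=486, T(9)=-2106, T(10)=4860, T(11)=-8262; answer -8262
Part 3: A2 = -8262; w = 10; remainder = value at the root: 4*(10)^3 - 6*(10)^2 - 9*(10)^1 - 4 = (4000) + (-600) + (-90) + (-4) = 3306; answer 3306

3306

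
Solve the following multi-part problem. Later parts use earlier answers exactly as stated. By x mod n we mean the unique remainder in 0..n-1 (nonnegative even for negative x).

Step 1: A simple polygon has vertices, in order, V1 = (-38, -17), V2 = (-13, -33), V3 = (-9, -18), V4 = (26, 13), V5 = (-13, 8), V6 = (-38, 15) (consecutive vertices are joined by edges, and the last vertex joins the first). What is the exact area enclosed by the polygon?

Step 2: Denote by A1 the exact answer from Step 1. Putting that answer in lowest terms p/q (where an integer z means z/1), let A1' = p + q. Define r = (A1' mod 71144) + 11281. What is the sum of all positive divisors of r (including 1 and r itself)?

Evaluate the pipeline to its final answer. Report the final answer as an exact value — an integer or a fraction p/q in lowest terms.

22464

Step 1: cross terms: (-38*-33 - -13*-17)=1033, (-13*-18 - -9*-33)=-63, (-9*13 - 26*-18)=351, (26*8 - -13*13)=377, (-13*15 - -38*8)=109, (-38*-17 - -38*15)=1216; twice the area = |3023| = 3023; area = 3023/2; answer 3023/2
Step 2: A1 = 3023/2; threaded value p + q = 3025; r = 14306; 14306 = 2 * 23 * 311; sigma = (1 + 2) * (1 + 23) * (1 + 311) = 3 * 24 * 312 = 22464; answer 22464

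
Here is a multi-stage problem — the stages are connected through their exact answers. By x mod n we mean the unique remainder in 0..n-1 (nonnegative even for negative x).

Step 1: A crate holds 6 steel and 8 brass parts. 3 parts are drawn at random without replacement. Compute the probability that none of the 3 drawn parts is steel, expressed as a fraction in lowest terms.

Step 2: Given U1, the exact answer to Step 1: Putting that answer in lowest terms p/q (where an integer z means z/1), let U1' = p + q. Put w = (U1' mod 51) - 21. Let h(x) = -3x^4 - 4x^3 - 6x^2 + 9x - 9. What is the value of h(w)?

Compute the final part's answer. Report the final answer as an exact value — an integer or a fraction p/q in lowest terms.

-3303

Step 1: total draws C(14,3) = 364; favorable C(8,3) = 56; P = 2/13; answer 2/13
Step 2: U1 = 2/13; threaded value p + q = 15; w = -6; -3*(-6)^4 - 4*(-6)^3 - 6*(-6)^2 + 9*(-6)^1 - 9 = (-3888) + (864) + (-216) + (-54) + (-9) = -3303; answer -3303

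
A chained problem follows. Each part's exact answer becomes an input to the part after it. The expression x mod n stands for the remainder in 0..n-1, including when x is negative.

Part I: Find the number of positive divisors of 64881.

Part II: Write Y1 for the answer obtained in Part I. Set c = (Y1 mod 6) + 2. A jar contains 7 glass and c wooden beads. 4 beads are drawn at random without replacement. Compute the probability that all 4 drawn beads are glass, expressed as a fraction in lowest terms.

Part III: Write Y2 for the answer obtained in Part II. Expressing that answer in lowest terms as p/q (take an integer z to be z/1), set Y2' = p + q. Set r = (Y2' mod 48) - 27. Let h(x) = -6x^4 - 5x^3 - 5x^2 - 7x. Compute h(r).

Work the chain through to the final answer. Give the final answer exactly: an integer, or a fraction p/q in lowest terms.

-62

Part I: 64881 = 3^6 * 89; number of divisors = (6+1) * (1+1) = 14; answer 14
Part II: Y1 = 14; c = 4; total draws C(11,4) = 330; favorable C(7,4) = 35; P = 7/66; answer 7/66
Part III: Y2 = 7/66; threaded value p + q = 73; r = -2; -6*(-2)^4 - 5*(-2)^3 - 5*(-2)^2 - 7*(-2)^1 = (-96) + (40) + (-20) + (14) = -62; answer -62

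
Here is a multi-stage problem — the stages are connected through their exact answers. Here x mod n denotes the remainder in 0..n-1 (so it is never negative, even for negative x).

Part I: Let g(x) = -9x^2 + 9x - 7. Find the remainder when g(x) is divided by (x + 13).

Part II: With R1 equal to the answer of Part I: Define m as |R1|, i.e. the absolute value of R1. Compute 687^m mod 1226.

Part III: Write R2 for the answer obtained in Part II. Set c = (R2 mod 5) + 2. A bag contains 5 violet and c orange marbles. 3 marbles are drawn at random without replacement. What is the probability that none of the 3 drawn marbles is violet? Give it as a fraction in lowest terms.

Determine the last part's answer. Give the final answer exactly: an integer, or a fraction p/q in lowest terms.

1/21

Part I: remainder = value at the root: -9*(-13)^2 + 9*(-13)^1 - 7 = (-1521) + (-117) + (-7) = -1645; answer -1645
Part II: R1 = -1645; m = 1645; squarings mod 1226: 687^1=687, 687^2=1185, 687^4=455, 687^8=1057, 687^16=363, 687^32=587, 687^64=63, 687^128=291, 687^256=87, 687^512=213, 687^1024=7; 687^1645 = 687^1 * 687^4 * 687^8 * 687^32 * 687^64 * 687^512 * 687^1024 = 117 (mod 1226); answer 117
Part III: R2 = 117; c = 4; total draws C(9,3) = 84; favorable C(4,3) = 4; P = 1/21; answer 1/21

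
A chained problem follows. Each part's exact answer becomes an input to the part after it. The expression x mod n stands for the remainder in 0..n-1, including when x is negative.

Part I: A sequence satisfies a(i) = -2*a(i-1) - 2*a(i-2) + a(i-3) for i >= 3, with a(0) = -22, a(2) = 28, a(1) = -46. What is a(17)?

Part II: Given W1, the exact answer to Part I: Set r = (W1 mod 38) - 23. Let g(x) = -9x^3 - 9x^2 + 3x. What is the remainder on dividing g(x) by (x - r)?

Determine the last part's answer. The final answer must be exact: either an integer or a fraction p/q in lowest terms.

Part I: a(3) = -2*(28) - 2*(-46) + 1*(-22) = 14; iterating: a(3)=14, a(4)=-130, a(5)=260, a(6)=-246, a(7)=-158, a(8)=1068, a(9)=-2066, a(10)=1838, a(11)=1524, a(12)=-8790, a(13)=16370, a(14)=-13636, a(15)=-14258, a(16)=72158, a(17)=-129436; answer -129436
Part II: W1 = -129436; r = 7; remainder = value at the root: -9*(7)^3 - 9*(7)^2 + 3*(7)^1 = (-3087) + (-441) + (21) = -3507; answer -3507

-3507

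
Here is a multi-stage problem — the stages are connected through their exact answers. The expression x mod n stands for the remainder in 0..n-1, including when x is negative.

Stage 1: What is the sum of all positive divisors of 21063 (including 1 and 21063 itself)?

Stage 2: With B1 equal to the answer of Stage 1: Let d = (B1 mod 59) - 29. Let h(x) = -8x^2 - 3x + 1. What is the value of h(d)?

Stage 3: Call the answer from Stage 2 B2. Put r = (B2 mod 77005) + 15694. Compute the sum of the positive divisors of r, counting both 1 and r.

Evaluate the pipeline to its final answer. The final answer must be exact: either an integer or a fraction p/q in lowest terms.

158564

Stage 1: 21063 = 3 * 7 * 17 * 59; sigma = (1 + 3) * (1 + 7) * (1 + 17) * (1 + 59) = 4 * 8 * 18 * 60 = 34560; answer 34560
Stage 2: B1 = 34560; d = 16; -8*(16)^2 - 3*(16)^1 + 1 = (-2048) + (-48) + (1) = -2095; answer -2095
Stage 3: B2 = -2095; r = 90604; 90604 = 2^2 * 22651; sigma = (1 + 2 + 4) * (1 + 22651) = 7 * 22652 = 158564; answer 158564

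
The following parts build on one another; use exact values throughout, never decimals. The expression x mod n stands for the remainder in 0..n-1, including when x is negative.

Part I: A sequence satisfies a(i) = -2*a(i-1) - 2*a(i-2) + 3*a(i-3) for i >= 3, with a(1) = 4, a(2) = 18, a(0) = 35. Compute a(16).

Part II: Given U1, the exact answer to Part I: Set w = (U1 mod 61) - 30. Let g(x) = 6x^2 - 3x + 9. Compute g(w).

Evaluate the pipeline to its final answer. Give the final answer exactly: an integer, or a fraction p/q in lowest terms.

4143

Part I: a(3) = -2*(18) - 2*(4) + 3*(35) = 61; iterating: a(3)=61, a(4)=-146, a(5)=224, a(6)=27, a(7)=-940, a(8)=2498, a(9)=-3035, a(10)=-1746, a(11)=17056, a(12)=-39725, a(13)=40100, a(14)=50418, a(15)=-300211, a(16)=619886; answer 619886
Part II: U1 = 619886; w = -26; 6*(-26)^2 - 3*(-26)^1 + 9 = (4056) + (78) + (9) = 4143; answer 4143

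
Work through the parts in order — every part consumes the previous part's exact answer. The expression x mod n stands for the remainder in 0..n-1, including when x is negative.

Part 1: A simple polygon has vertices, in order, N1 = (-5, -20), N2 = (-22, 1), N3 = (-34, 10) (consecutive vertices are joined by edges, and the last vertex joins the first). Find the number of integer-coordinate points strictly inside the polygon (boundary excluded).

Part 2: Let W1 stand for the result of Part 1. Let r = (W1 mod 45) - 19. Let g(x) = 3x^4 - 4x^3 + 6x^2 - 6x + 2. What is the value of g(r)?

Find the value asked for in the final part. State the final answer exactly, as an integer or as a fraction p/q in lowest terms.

214626

Part 1: cross terms: (-5*1 - -22*-20)=-445, (-22*10 - -34*1)=-186, (-34*-20 - -5*10)=730; twice the area = |99| = 99; area = 99/2; boundary points = 1 + 3 + 1 = 5; strictly interior points = area - boundary/2 + 1 = 48; answer 48
Part 2: W1 = 48; r = -16; 3*(-16)^4 - 4*(-16)^3 + 6*(-16)^2 - 6*(-16)^1 + 2 = (196608) + (16384) + (1536) + (96) + (2) = 214626; answer 214626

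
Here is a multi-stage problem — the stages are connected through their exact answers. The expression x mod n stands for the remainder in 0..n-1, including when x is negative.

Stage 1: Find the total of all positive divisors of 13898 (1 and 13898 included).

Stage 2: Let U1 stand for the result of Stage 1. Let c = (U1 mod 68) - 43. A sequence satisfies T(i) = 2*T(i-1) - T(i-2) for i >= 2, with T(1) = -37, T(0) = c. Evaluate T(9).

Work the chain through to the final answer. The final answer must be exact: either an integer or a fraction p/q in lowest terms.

Stage 1: 13898 = 2 * 6949; sigma = (1 + 2) * (1 + 6949) = 3 * 6950 = 20850; answer 20850
Stage 2: U1 = 20850; c = -1; T(2) = 2*(-37) - 1*(-1) = -73; iterating: T(2)=-73, T(3)=-109, T(4)=-145, T(5)=-181, T(6)=-217, T(7)=-253, T(8)=-289, T(9)=-325; answer -325

-325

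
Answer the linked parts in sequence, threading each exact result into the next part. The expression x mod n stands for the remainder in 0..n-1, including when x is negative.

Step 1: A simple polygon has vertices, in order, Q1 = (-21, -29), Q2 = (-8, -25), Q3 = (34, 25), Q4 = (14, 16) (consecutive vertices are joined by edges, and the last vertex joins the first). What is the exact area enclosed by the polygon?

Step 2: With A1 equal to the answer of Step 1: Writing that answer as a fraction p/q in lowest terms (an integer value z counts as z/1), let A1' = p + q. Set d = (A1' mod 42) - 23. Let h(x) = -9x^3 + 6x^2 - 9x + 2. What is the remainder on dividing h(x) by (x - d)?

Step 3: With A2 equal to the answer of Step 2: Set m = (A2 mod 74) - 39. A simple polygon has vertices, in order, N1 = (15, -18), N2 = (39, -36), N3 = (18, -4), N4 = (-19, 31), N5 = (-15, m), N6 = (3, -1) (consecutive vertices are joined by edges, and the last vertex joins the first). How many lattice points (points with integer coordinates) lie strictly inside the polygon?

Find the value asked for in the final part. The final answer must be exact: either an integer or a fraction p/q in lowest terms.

Step 1: cross terms: (-21*-25 - -8*-29)=293, (-8*25 - 34*-25)=650, (34*16 - 14*25)=194, (14*-29 - -21*16)=-70; twice the area = |1067| = 1067; area = 1067/2; answer 1067/2
Step 2: A1 = 1067/2; threaded value p + q = 1069; d = -4; remainder = value at the root: -9*(-4)^3 + 6*(-4)^2 - 9*(-4)^1 + 2 = (576) + (96) + (36) + (2) = 710; answer 710
Step 3: A2 = 710; m = 5; cross terms: (15*-36 - 39*-18)=162, (39*-4 - 18*-36)=492, (18*31 - -19*-4)=482, (-19*5 - -15*31)=370, (-15*-1 - 3*5)=0, (3*-18 - 15*-1)=-39; twice the area = |1467| = 1467; area = 1467/2; boundary points = 6 + 1 + 1 + 2 + 6 + 1 = 17; strictly interior points = area - boundary/2 + 1 = 726; answer 726

726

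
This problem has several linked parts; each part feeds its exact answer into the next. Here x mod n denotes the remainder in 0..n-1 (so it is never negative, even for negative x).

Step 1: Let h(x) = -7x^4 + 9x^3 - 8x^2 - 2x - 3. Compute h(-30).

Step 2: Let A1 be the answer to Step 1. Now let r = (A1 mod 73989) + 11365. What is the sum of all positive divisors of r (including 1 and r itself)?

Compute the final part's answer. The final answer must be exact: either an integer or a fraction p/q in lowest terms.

Step 1: -7*(-30)^4 + 9*(-30)^3 - 8*(-30)^2 - 2*(-30)^1 - 3 = (-5670000) + (-243000) + (-7200) + (60) + (-3) = -5920143; answer -5920143
Step 2: A1 = -5920143; r = 84331; 84331 = 13^2 * 499; sigma = (1 + 13 + 169) * (1 + 499) = 183 * 500 = 91500; answer 91500

91500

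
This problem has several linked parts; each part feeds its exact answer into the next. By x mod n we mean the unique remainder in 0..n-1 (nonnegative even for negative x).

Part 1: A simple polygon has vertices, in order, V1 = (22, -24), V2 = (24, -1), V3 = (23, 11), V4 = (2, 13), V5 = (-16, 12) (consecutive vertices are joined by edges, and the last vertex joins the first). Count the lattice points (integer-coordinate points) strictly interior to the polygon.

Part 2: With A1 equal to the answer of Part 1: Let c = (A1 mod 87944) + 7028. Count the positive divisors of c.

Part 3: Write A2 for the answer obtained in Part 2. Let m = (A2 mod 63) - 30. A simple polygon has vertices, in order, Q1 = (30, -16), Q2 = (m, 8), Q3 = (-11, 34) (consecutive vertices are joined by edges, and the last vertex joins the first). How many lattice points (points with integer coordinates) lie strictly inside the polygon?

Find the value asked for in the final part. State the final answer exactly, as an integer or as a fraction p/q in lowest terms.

Part 1: cross terms: (22*-1 - 24*-24)=554, (24*11 - 23*-1)=287, (23*13 - 2*11)=277, (2*12 - -16*13)=232, (-16*-24 - 22*12)=120; twice the area = |1470| = 1470; area = 735; boundary points = 1 + 1 + 1 + 1 + 2 = 6; strictly interior points = area - boundary/2 + 1 = 733; answer 733
Part 2: A1 = 733; c = 7761; 7761 = 3 * 13 * 199; number of divisors = (1+1) * (1+1) * (1+1) = 8; answer 8
Part 3: A2 = 8; m = -22; cross terms: (30*8 - -22*-16)=-112, (-22*34 - -11*8)=-660, (-11*-16 - 30*34)=-844; twice the area = |-1616| = 1616; area = 808; boundary points = 4 + 1 + 1 = 6; strictly interior points = area - boundary/2 + 1 = 806; answer 806

806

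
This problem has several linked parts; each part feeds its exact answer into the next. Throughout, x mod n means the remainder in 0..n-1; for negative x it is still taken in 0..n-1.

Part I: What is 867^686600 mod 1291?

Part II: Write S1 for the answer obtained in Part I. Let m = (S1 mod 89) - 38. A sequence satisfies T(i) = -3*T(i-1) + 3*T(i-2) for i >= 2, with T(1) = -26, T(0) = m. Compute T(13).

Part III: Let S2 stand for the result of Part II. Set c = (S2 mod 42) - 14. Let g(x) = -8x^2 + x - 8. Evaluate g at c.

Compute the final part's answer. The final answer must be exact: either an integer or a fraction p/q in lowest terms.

Part I: squarings mod 1291: 867^1=867, 867^2=327, 867^4=1067, 867^8=1118, 867^16=236, 867^32=183, 867^64=1214, 867^128=765, 867^256=402, 867^512=229, 867^1024=801, 867^2048=1265, 867^4096=676, 867^8192=1253, 867^16384=153, 867^32768=171, 867^65536=839, 867^131072=326, 867^262144=414, 867^524288=984; 867^686600 = 867^8 * 867^512 * 867^2048 * 867^4096 * 867^8192 * 867^16384 * 867^131072 * 867^524288 = 30 (mod 1291); answer 30
Part II: S1 = 30; m = -8; T(2) = -3*(-26) + 3*(-8) = 54; iterating: T(2)=54, T(3)=-240, T(4)=882, T(5)=-3366, T(6)=12744, T(7)=-48330, T(8)=183222, T(9)=-694656, T(10)=2633634, T(11)=-9984870, T(12)=37855512, T(13)=-143521146; answer -143521146
Part III: S2 = -143521146; c = 22; -8*(22)^2 + 1*(22)^1 - 8 = (-3872) + (22) + (-8) = -3858; answer -3858

-3858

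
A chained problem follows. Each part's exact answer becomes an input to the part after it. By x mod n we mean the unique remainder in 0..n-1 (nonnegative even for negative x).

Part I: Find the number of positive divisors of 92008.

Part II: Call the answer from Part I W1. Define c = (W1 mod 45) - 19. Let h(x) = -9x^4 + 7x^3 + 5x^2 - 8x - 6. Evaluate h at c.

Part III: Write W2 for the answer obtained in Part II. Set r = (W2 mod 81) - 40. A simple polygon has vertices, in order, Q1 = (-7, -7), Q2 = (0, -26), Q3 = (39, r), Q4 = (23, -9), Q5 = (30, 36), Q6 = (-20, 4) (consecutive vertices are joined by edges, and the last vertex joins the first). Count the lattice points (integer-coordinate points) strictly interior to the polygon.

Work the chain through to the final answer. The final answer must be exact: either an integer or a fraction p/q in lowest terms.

Part I: 92008 = 2^3 * 7 * 31 * 53; number of divisors = (3+1) * (1+1) * (1+1) * (1+1) = 32; answer 32
Part II: W1 = 32; c = 13; -9*(13)^4 + 7*(13)^3 + 5*(13)^2 - 8*(13)^1 - 6 = (-257049) + (15379) + (845) + (-104) + (-6) = -240935; answer -240935
Part III: W2 = -240935; r = 0; cross terms: (-7*-26 - 0*-7)=182, (0*0 - 39*-26)=1014, (39*-9 - 23*0)=-351, (23*36 - 30*-9)=1098, (30*4 - -20*36)=840, (-20*-7 - -7*4)=168; twice the area = |2951| = 2951; area = 2951/2; boundary points = 1 + 13 + 1 + 1 + 2 + 1 = 19; strictly interior points = area - boundary/2 + 1 = 1467; answer 1467

1467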